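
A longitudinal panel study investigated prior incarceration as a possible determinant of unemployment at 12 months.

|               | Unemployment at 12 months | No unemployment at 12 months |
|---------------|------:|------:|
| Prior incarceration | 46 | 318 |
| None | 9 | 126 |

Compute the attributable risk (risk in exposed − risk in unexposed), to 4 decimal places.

Cells: a = 46, b = 318, c = 9, d = 126.
Risk in exposed = 46/364 = 0.126374; risk in unexposed = 9/135 = 0.066667.
Risk difference = 0.126374 − 0.066667 = 0.059707

0.0597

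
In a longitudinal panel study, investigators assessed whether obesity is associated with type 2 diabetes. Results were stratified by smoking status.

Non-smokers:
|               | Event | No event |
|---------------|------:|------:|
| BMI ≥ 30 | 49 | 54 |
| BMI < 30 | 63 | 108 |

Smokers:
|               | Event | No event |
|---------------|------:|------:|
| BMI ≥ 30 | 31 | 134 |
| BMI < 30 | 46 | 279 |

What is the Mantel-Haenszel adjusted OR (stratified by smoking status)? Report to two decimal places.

1.48

OR_MH = Σ(aᵢdᵢ/nᵢ) / Σ(bᵢcᵢ/nᵢ), where nᵢ is the stratum total.
Stratum 1 (Non-smokers): n = 274; a·d/n = 49·108/274 = 19.3139; b·c/n = 54·63/274 = 12.4161
Stratum 2 (Smokers): n = 490; a·d/n = 31·279/490 = 17.6510; b·c/n = 134·46/490 = 12.5796
OR_MH = (19.3139 + 17.6510) / (12.4161 + 12.5796) = 36.9649 / 24.9957 = 1.47885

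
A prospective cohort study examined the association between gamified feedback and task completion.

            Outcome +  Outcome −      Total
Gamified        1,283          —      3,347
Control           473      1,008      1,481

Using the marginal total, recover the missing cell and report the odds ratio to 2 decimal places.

The missing cell is in the exposed row: 3347 − 1283 = 2064.
So a = 1283, b = 2064, c = 473, d = 1008.
OR = (a·d)/(b·c) = (1283 × 1008) / (2064 × 473) = 1293264 / 976272 = 1.32470

1.32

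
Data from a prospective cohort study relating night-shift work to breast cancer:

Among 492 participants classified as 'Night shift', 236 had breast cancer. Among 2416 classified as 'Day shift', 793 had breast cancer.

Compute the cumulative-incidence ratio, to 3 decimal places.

From the description: a = 236, b = 256, c = 793, d = 1623.
Risk in exposed = 236/492 = 0.47967; risk in unexposed = 793/2416 = 0.32823.
RR = 0.47967 / 0.32823 = 1.46141
The risk among the exposed is 1.46 times that among the unexposed.

1.461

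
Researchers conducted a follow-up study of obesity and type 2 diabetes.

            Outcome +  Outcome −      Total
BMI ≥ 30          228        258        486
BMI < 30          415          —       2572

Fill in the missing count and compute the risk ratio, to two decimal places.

2.91

The missing cell is in the unexposed row: 2572 − 415 = 2157.
So a = 228, b = 258, c = 415, d = 2157.
RR = [a/(a+b)] / [c/(c+d)] = (228/486) / (415/2572) = 0.46914/0.16135 = 2.90751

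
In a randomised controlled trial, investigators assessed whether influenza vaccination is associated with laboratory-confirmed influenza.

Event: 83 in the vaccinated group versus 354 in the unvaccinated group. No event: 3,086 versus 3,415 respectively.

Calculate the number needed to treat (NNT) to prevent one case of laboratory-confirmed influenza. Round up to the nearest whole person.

Risk in treated group = 83/3169 = 0.02619; risk in control = 354/3769 = 0.09392.
Absolute risk reduction = 0.09392 − 0.02619 = 0.06773
NNT = 1 / ARR = 1 / 0.06773 = 14.764 → round up → 15

15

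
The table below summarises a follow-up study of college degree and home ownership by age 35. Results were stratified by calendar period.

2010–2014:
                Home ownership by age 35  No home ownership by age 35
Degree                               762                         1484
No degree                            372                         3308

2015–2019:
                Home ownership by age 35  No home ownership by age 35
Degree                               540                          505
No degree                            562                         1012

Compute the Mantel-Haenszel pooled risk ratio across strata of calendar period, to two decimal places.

2.18

RR_MH = Σ(aᵢ·n₀ᵢ/nᵢ) / Σ(cᵢ·n₁ᵢ/nᵢ), with n₁ᵢ = aᵢ+bᵢ (exposed), n₀ᵢ = cᵢ+dᵢ (unexposed), nᵢ = n₁ᵢ+n₀ᵢ.
Stratum 1 (2010–2014): n₁ = 2246, n₀ = 3680, n = 5926; a·n₀/n = 762·3680/5926 = 473.1961; c·n₁/n = 372·2246/5926 = 140.9909
Stratum 2 (2015–2019): n₁ = 1045, n₀ = 1574, n = 2619; a·n₀/n = 540·1574/2619 = 324.5361; c·n₁/n = 562·1045/2619 = 224.2421
RR_MH = (473.1961 + 324.5361) / (140.9909 + 224.2421) = 797.7322 / 365.2330 = 2.18417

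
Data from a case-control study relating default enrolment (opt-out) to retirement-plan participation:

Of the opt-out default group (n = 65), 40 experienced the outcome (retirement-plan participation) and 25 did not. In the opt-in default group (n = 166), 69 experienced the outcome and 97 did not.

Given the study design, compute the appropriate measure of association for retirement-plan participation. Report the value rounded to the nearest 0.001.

2.249

From the description: a = 40, b = 25, c = 69, d = 97.
This is a case-control study: participants were sampled on outcome status, so risks in the source population cannot be estimated directly — relative risk is not valid here. The odds ratio is the appropriate measure.
OR = (a·d)/(b·c) = (40 × 97) / (25 × 69) = 3880 / 1725 = 2.24928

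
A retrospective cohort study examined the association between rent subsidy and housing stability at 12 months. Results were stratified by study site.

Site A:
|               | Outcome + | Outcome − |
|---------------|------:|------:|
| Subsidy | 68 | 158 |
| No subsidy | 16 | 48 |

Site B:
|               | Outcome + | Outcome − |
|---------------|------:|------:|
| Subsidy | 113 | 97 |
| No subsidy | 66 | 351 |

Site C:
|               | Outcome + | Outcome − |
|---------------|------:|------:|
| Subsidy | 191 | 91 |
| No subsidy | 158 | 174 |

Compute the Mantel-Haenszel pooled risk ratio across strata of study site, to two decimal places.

RR_MH = Σ(aᵢ·n₀ᵢ/nᵢ) / Σ(cᵢ·n₁ᵢ/nᵢ), with n₁ᵢ = aᵢ+bᵢ (exposed), n₀ᵢ = cᵢ+dᵢ (unexposed), nᵢ = n₁ᵢ+n₀ᵢ.
Stratum 1 (Site A): n₁ = 226, n₀ = 64, n = 290; a·n₀/n = 68·64/290 = 15.0069; c·n₁/n = 16·226/290 = 12.4690
Stratum 2 (Site B): n₁ = 210, n₀ = 417, n = 627; a·n₀/n = 113·417/627 = 75.1531; c·n₁/n = 66·210/627 = 22.1053
Stratum 3 (Site C): n₁ = 282, n₀ = 332, n = 614; a·n₀/n = 191·332/614 = 103.2769; c·n₁/n = 158·282/614 = 72.5668
RR_MH = (15.0069 + 75.1531 + 103.2769) / (12.4690 + 22.1053 + 72.5668) = 193.4369 / 107.1410 = 1.80544

1.81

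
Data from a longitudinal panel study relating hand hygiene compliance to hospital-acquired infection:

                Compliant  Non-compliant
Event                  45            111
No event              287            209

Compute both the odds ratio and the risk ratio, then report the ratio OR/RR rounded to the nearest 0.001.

0.756

Reading the table with exposure as columns: a = 45 (Compliant, case), b = 287 (Compliant, non-case), c = 111 (Non-compliant, case), d = 209.
OR = (45·209)/(287·111) = 9405/31857 = 0.29523
Risk in exposed = 45/332 = 0.13554; risk in unexposed = 111/320 = 0.34687; RR = 0.39075
OR/RR = 0.29523 / 0.39075 = 0.75553
The outcome is not rare, so the OR lies further from 1 than the RR.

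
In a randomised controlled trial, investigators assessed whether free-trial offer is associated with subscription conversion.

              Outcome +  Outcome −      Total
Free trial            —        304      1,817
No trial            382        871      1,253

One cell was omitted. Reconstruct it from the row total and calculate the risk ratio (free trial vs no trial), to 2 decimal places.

The missing cell is in the exposed row: 1817 − 304 = 1513.
So a = 1513, b = 304, c = 382, d = 871.
RR = [a/(a+b)] / [c/(c+d)] = (1513/1817) / (382/1253) = 0.83269/0.30487 = 2.73131

2.73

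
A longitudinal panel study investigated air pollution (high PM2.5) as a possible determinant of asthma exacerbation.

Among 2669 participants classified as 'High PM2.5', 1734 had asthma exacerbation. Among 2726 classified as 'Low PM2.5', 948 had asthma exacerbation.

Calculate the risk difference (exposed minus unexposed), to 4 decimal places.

0.3019

From the description: a = 1734, b = 935, c = 948, d = 1778.
Risk in exposed = 1734/2669 = 0.649682; risk in unexposed = 948/2726 = 0.347762.
Risk difference = 0.649682 − 0.347762 = 0.301919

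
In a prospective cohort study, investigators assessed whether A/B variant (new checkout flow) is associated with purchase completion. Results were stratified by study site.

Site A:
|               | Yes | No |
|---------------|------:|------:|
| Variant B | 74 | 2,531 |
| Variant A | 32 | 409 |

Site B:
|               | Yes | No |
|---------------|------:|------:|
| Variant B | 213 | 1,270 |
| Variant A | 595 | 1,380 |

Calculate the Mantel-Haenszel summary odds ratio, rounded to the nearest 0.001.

OR_MH = Σ(aᵢdᵢ/nᵢ) / Σ(bᵢcᵢ/nᵢ), where nᵢ is the stratum total.
Stratum 1 (Site A): n = 3046; a·d/n = 74·409/3046 = 9.9363; b·c/n = 2531·32/3046 = 26.5896
Stratum 2 (Site B): n = 3458; a·d/n = 213·1380/3458 = 85.0029; b·c/n = 1270·595/3458 = 218.5223
OR_MH = (9.9363 + 85.0029) / (26.5896 + 218.5223) = 94.9392 / 245.1119 = 0.38733

0.387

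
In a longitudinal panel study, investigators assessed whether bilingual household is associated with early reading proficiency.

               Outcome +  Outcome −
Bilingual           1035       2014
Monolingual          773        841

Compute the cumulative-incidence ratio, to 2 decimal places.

0.71

Cells: a = 1035, b = 2014, c = 773, d = 841.
Risk in exposed = 1035/3049 = 0.33946; risk in unexposed = 773/1614 = 0.47893.
RR = 0.33946 / 0.47893 = 0.70877
The risk is 29% lower among the exposed than among the unexposed.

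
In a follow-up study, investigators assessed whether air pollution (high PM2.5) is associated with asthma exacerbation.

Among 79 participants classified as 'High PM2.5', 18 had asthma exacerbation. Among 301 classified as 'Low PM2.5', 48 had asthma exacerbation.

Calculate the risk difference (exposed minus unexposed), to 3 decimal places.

From the description: a = 18, b = 61, c = 48, d = 253.
Risk in exposed = 18/79 = 0.227848; risk in unexposed = 48/301 = 0.159468.
Risk difference = 0.227848 − 0.159468 = 0.068380

0.068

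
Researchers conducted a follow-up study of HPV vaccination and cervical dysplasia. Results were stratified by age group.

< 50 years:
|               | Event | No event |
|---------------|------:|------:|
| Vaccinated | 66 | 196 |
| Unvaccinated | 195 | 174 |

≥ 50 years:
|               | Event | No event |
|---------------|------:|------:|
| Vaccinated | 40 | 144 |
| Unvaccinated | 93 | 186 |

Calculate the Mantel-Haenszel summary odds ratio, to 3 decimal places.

OR_MH = Σ(aᵢdᵢ/nᵢ) / Σ(bᵢcᵢ/nᵢ), where nᵢ is the stratum total.
Stratum 1 (< 50 years): n = 631; a·d/n = 66·174/631 = 18.1997; b·c/n = 196·195/631 = 60.5705
Stratum 2 (≥ 50 years): n = 463; a·d/n = 40·186/463 = 16.0691; b·c/n = 144·93/463 = 28.9244
OR_MH = (18.1997 + 16.0691) / (60.5705 + 28.9244) = 34.2688 / 89.4949 = 0.38291

0.383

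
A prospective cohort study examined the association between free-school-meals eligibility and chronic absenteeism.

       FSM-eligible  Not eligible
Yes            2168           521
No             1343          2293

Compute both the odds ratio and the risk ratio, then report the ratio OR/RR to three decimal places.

Reading the table with exposure as columns: a = 2168 (FSM-eligible, case), b = 1343 (FSM-eligible, non-case), c = 521 (Not eligible, case), d = 2293.
OR = (2168·2293)/(1343·521) = 4971224/699703 = 7.10476
Risk in exposed = 2168/3511 = 0.61749; risk in unexposed = 521/2814 = 0.18515; RR = 3.33515
OR/RR = 7.10476 / 3.33515 = 2.13027
The outcome is not rare, so the OR lies further from 1 than the RR.

2.130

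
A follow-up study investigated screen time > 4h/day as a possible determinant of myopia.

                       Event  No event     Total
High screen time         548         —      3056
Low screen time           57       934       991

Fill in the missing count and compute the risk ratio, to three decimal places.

3.118

The missing cell is in the exposed row: 3056 − 548 = 2508.
So a = 548, b = 2508, c = 57, d = 934.
RR = [a/(a+b)] / [c/(c+d)] = (548/3056) / (57/991) = 0.17932/0.05752 = 3.11764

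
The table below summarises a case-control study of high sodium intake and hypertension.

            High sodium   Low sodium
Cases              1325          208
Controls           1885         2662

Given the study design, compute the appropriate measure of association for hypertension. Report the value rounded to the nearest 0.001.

Reading the table with exposure as columns: a = 1325 (High sodium, case), b = 1885 (High sodium, non-case), c = 208 (Low sodium, case), d = 2662.
This is a case-control study: participants were sampled on outcome status, so risks in the source population cannot be estimated directly — relative risk is not valid here. The odds ratio is the appropriate measure.
OR = (a·d)/(b·c) = (1325 × 2662) / (1885 × 208) = 3527150 / 392080 = 8.99600

8.996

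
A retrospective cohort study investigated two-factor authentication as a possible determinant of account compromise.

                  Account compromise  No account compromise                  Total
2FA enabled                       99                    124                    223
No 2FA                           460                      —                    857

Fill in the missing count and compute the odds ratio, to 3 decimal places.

0.689

The missing cell is in the unexposed row: 857 − 460 = 397.
So a = 99, b = 124, c = 460, d = 397.
OR = (a·d)/(b·c) = (99 × 397) / (124 × 460) = 39303 / 57040 = 0.68904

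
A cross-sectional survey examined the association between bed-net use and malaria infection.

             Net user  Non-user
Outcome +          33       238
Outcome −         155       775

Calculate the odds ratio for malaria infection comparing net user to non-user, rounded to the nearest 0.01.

0.69

Reading the table with exposure as columns: a = 33 (Net user, case), b = 155 (Net user, non-case), c = 238 (Non-user, case), d = 775.
OR = (a·d)/(b·c) = (33 × 775) / (155 × 238) = 25575 / 36890 = 0.69328
Exposure is associated with lower odds of malaria infection (OR = 0.69 < 1).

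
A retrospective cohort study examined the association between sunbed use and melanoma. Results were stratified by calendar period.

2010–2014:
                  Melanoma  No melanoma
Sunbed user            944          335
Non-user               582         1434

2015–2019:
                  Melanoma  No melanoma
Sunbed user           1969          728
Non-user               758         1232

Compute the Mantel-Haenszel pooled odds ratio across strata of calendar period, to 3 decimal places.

5.248

OR_MH = Σ(aᵢdᵢ/nᵢ) / Σ(bᵢcᵢ/nᵢ), where nᵢ is the stratum total.
Stratum 1 (2010–2014): n = 3295; a·d/n = 944·1434/3295 = 410.8334; b·c/n = 335·582/3295 = 59.1715
Stratum 2 (2015–2019): n = 4687; a·d/n = 1969·1232/4687 = 517.5609; b·c/n = 728·758/4687 = 117.7350
OR_MH = (410.8334 + 517.5609) / (59.1715 + 117.7350) = 928.3943 / 176.9065 = 5.24794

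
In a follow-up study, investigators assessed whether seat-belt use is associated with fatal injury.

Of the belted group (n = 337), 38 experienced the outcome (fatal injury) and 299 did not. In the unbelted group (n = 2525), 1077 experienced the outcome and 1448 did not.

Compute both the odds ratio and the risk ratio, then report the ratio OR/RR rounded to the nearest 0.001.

From the description: a = 38, b = 299, c = 1077, d = 1448.
OR = (38·1448)/(299·1077) = 55024/322023 = 0.17087
Risk in exposed = 38/337 = 0.11276; risk in unexposed = 1077/2525 = 0.42653; RR = 0.26436
OR/RR = 0.17087 / 0.26436 = 0.64635
The outcome is not rare, so the OR lies further from 1 than the RR.

0.646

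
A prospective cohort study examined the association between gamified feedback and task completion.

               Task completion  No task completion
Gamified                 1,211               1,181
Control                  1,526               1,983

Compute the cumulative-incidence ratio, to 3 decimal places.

1.164

Cells: a = 1211, b = 1181, c = 1526, d = 1983.
Risk in exposed = 1211/2392 = 0.50627; risk in unexposed = 1526/3509 = 0.43488.
RR = 0.50627 / 0.43488 = 1.16416
The risk among the exposed is 1.16 times that among the unexposed.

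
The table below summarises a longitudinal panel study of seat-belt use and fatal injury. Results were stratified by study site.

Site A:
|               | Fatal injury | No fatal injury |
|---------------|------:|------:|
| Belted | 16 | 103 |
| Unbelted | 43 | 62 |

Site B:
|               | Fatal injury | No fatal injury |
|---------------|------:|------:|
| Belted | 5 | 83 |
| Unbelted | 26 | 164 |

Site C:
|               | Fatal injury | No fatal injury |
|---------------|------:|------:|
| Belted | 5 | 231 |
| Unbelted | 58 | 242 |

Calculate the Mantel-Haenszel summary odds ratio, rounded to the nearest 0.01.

OR_MH = Σ(aᵢdᵢ/nᵢ) / Σ(bᵢcᵢ/nᵢ), where nᵢ is the stratum total.
Stratum 1 (Site A): n = 224; a·d/n = 16·62/224 = 4.4286; b·c/n = 103·43/224 = 19.7723
Stratum 2 (Site B): n = 278; a·d/n = 5·164/278 = 2.9496; b·c/n = 83·26/278 = 7.7626
Stratum 3 (Site C): n = 536; a·d/n = 5·242/536 = 2.2575; b·c/n = 231·58/536 = 24.9963
OR_MH = (4.4286 + 2.9496 + 2.2575) / (19.7723 + 7.7626 + 24.9963) = 9.6357 / 52.5312 = 0.18343

0.18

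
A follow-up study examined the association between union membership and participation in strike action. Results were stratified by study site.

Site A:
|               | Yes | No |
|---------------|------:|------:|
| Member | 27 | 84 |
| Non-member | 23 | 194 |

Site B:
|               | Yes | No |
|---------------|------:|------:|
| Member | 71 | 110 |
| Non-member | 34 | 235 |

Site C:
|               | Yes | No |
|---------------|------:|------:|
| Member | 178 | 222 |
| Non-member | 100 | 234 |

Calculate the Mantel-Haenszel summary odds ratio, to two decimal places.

OR_MH = Σ(aᵢdᵢ/nᵢ) / Σ(bᵢcᵢ/nᵢ), where nᵢ is the stratum total.
Stratum 1 (Site A): n = 328; a·d/n = 27·194/328 = 15.9695; b·c/n = 84·23/328 = 5.8902
Stratum 2 (Site B): n = 450; a·d/n = 71·235/450 = 37.0778; b·c/n = 110·34/450 = 8.3111
Stratum 3 (Site C): n = 734; a·d/n = 178·234/734 = 56.7466; b·c/n = 222·100/734 = 30.2452
OR_MH = (15.9695 + 37.0778 + 56.7466) / (5.8902 + 8.3111 + 30.2452) = 109.7939 / 44.4466 = 2.47024

2.47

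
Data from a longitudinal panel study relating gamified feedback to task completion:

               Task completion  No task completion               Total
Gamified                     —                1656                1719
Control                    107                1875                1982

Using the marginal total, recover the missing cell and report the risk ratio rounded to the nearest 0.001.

0.679

The missing cell is in the exposed row: 1719 − 1656 = 63.
So a = 63, b = 1656, c = 107, d = 1875.
RR = [a/(a+b)] / [c/(c+d)] = (63/1719) / (107/1982) = 0.03665/0.05399 = 0.67887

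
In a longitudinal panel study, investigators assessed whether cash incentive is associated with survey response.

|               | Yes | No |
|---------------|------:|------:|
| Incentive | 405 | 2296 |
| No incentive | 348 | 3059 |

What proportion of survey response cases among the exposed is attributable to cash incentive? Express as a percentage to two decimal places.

31.88

Cells: a = 405, b = 2296, c = 348, d = 3059.
Risk in exposed = 405/2701 = 0.14994; risk in unexposed = 348/3407 = 0.10214.
RR = 0.14994/0.10214 = 1.46799
AR% = (RR − 1)/RR × 100 = (1.46799 − 1)/1.46799 × 100 = 31.8797%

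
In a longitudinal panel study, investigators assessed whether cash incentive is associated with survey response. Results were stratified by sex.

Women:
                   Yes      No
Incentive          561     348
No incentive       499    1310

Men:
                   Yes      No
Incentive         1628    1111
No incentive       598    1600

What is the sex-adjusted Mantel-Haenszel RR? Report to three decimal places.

RR_MH = Σ(aᵢ·n₀ᵢ/nᵢ) / Σ(cᵢ·n₁ᵢ/nᵢ), with n₁ᵢ = aᵢ+bᵢ (exposed), n₀ᵢ = cᵢ+dᵢ (unexposed), nᵢ = n₁ᵢ+n₀ᵢ.
Stratum 1 (Women): n₁ = 909, n₀ = 1809, n = 2718; a·n₀/n = 561·1809/2718 = 373.3808; c·n₁/n = 499·909/2718 = 166.8841
Stratum 2 (Men): n₁ = 2739, n₀ = 2198, n = 4937; a·n₀/n = 1628·2198/4937 = 724.8013; c·n₁/n = 598·2739/4937 = 331.7646
RR_MH = (373.3808 + 724.8013) / (166.8841 + 331.7646) = 1098.1821 / 498.6487 = 2.20232

2.202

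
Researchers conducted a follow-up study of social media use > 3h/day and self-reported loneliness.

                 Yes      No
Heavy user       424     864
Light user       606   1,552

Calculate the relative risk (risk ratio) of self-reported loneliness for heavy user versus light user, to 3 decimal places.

Cells: a = 424, b = 864, c = 606, d = 1552.
Risk in exposed = 424/1288 = 0.32919; risk in unexposed = 606/2158 = 0.28082.
RR = 0.32919 / 0.28082 = 1.17227
The risk among the exposed is 1.17 times that among the unexposed.

1.172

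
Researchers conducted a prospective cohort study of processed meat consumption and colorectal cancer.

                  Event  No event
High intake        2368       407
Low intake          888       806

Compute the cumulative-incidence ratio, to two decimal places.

Cells: a = 2368, b = 407, c = 888, d = 806.
Risk in exposed = 2368/2775 = 0.85333; risk in unexposed = 888/1694 = 0.52420.
RR = 0.85333 / 0.52420 = 1.62787
The risk among the exposed is 1.63 times that among the unexposed.

1.63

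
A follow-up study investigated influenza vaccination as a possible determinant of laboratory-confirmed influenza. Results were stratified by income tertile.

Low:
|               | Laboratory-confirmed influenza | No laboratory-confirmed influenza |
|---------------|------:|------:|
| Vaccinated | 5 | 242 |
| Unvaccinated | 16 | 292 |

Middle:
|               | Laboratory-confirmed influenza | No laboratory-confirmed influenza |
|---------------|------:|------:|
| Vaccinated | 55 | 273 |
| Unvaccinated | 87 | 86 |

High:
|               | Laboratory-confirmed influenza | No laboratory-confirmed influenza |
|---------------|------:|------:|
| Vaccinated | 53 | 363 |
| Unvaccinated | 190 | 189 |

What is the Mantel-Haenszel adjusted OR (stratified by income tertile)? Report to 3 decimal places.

OR_MH = Σ(aᵢdᵢ/nᵢ) / Σ(bᵢcᵢ/nᵢ), where nᵢ is the stratum total.
Stratum 1 (Low): n = 555; a·d/n = 5·292/555 = 2.6306; b·c/n = 242·16/555 = 6.9766
Stratum 2 (Middle): n = 501; a·d/n = 55·86/501 = 9.4411; b·c/n = 273·87/501 = 47.4072
Stratum 3 (High): n = 795; a·d/n = 53·189/795 = 12.6000; b·c/n = 363·190/795 = 86.7547
OR_MH = (2.6306 + 9.4411 + 12.6000) / (6.9766 + 47.4072 + 86.7547) = 24.6717 / 141.1385 = 0.17481

0.175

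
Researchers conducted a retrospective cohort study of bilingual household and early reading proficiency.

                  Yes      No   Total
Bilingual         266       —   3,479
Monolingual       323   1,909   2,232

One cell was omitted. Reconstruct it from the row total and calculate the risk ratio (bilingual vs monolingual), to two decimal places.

The missing cell is in the exposed row: 3479 − 266 = 3213.
So a = 266, b = 3213, c = 323, d = 1909.
RR = [a/(a+b)] / [c/(c+d)] = (266/3479) / (323/2232) = 0.07646/0.14471 = 0.52835

0.53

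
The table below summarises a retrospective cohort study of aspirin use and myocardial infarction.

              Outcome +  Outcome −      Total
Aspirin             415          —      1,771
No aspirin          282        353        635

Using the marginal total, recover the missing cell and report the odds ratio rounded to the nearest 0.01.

The missing cell is in the exposed row: 1771 − 415 = 1356.
So a = 415, b = 1356, c = 282, d = 353.
OR = (a·d)/(b·c) = (415 × 353) / (1356 × 282) = 146495 / 382392 = 0.38310

0.38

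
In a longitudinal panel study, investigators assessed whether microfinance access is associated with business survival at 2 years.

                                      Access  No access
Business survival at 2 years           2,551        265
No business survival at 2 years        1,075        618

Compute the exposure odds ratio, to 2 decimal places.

Reading the table with exposure as columns: a = 2551 (Access, case), b = 1075 (Access, non-case), c = 265 (No access, case), d = 618.
OR = (a·d)/(b·c) = (2551 × 618) / (1075 × 265) = 1576518 / 284875 = 5.53407
The odds of business survival at 2 years are about 5.53 times as high in the access group.

5.53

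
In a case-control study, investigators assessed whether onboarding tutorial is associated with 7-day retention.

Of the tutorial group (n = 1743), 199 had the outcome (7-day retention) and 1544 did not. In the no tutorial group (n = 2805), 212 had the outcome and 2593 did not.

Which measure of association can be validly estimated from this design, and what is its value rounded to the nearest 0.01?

1.58

From the description: a = 199, b = 1544, c = 212, d = 2593.
This is a case-control study: participants were sampled on outcome status, so risks in the source population cannot be estimated directly — relative risk is not valid here. The odds ratio is the appropriate measure.
OR = (a·d)/(b·c) = (199 × 2593) / (1544 × 212) = 516007 / 327328 = 1.57642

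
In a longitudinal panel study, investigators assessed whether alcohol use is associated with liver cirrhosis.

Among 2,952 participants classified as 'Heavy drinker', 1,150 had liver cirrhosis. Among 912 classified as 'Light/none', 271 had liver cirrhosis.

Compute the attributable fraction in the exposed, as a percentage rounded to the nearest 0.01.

From the description: a = 1150, b = 1802, c = 271, d = 641.
Risk in exposed = 1150/2952 = 0.38957; risk in unexposed = 271/912 = 0.29715.
RR = 0.38957/0.29715 = 1.31101
AR% = (RR − 1)/RR × 100 = (1.31101 − 1)/1.31101 × 100 = 23.7231%

23.72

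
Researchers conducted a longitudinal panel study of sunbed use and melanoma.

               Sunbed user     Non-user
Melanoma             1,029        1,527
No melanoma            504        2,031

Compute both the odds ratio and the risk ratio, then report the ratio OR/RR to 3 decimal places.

1.736

Reading the table with exposure as columns: a = 1029 (Sunbed user, case), b = 504 (Sunbed user, non-case), c = 1527 (Non-user, case), d = 2031.
OR = (1029·2031)/(504·1527) = 2089899/769608 = 2.71554
Risk in exposed = 1029/1533 = 0.67123; risk in unexposed = 1527/3558 = 0.42917; RR = 1.56401
OR/RR = 2.71554 / 1.56401 = 1.73626
The outcome is not rare, so the OR lies further from 1 than the RR.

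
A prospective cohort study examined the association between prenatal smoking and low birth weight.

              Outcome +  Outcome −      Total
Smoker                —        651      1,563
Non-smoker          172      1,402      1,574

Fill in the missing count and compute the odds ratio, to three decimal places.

11.419

The missing cell is in the exposed row: 1563 − 651 = 912.
So a = 912, b = 651, c = 172, d = 1402.
OR = (a·d)/(b·c) = (912 × 1402) / (651 × 172) = 1278624 / 111972 = 11.41914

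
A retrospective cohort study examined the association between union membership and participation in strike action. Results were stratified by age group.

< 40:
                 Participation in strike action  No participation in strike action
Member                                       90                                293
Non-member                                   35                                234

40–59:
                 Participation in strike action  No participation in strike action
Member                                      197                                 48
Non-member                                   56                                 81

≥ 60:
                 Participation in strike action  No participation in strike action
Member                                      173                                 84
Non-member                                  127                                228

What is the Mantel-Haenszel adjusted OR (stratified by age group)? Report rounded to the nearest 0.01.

OR_MH = Σ(aᵢdᵢ/nᵢ) / Σ(bᵢcᵢ/nᵢ), where nᵢ is the stratum total.
Stratum 1 (< 40): n = 652; a·d/n = 90·234/652 = 32.3006; b·c/n = 293·35/652 = 15.7285
Stratum 2 (40–59): n = 382; a·d/n = 197·81/382 = 41.7723; b·c/n = 48·56/382 = 7.0366
Stratum 3 (≥ 60): n = 612; a·d/n = 173·228/612 = 64.4510; b·c/n = 84·127/612 = 17.4314
OR_MH = (32.3006 + 41.7723 + 64.4510) / (15.7285 + 7.0366 + 17.4314) = 138.5238 / 40.1965 = 3.44616

3.45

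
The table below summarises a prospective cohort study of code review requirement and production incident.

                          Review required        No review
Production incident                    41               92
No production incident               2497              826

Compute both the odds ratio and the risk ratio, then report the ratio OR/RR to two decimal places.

0.91

Reading the table with exposure as columns: a = 41 (Review required, case), b = 2497 (Review required, non-case), c = 92 (No review, case), d = 826.
OR = (41·826)/(2497·92) = 33866/229724 = 0.14742
Risk in exposed = 41/2538 = 0.01615; risk in unexposed = 92/918 = 0.10022; RR = 0.16119
OR/RR = 0.14742 / 0.16119 = 0.91456
The outcome is not rare, so the OR lies further from 1 than the RR.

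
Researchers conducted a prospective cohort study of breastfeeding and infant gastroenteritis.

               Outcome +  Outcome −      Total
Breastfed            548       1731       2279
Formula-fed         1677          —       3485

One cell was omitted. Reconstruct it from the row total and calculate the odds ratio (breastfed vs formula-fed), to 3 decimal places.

The missing cell is in the unexposed row: 3485 − 1677 = 1808.
So a = 548, b = 1731, c = 1677, d = 1808.
OR = (a·d)/(b·c) = (548 × 1808) / (1731 × 1677) = 990784 / 2902887 = 0.34131

0.341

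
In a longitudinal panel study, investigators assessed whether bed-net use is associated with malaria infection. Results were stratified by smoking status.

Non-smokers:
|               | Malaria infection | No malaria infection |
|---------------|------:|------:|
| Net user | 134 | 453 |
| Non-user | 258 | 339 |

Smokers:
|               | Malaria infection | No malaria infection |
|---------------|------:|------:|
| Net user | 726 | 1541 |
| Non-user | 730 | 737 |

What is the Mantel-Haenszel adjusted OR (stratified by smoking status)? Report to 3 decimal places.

OR_MH = Σ(aᵢdᵢ/nᵢ) / Σ(bᵢcᵢ/nᵢ), where nᵢ is the stratum total.
Stratum 1 (Non-smokers): n = 1184; a·d/n = 134·339/1184 = 38.3666; b·c/n = 453·258/1184 = 98.7111
Stratum 2 (Smokers): n = 3734; a·d/n = 726·737/3734 = 143.2946; b·c/n = 1541·730/3734 = 301.2667
OR_MH = (38.3666 + 143.2946) / (98.7111 + 301.2667) = 181.6611 / 399.9779 = 0.45418

0.454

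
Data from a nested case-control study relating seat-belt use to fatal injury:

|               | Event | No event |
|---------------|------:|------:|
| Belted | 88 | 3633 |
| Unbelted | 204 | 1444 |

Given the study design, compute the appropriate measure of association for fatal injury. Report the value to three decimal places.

0.171

Cells: a = 88, b = 3633, c = 204, d = 1444.
This is a nested case-control study: participants were sampled on outcome status, so risks in the source population cannot be estimated directly — relative risk is not valid here. The odds ratio is the appropriate measure.
OR = (a·d)/(b·c) = (88 × 1444) / (3633 × 204) = 127072 / 741132 = 0.17146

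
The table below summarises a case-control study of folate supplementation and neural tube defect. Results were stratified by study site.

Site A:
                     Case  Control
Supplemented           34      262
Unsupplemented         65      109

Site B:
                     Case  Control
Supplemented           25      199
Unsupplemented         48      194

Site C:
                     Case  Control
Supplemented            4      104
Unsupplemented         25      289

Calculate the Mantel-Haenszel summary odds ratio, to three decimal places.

0.334

OR_MH = Σ(aᵢdᵢ/nᵢ) / Σ(bᵢcᵢ/nᵢ), where nᵢ is the stratum total.
Stratum 1 (Site A): n = 470; a·d/n = 34·109/470 = 7.8851; b·c/n = 262·65/470 = 36.2340
Stratum 2 (Site B): n = 466; a·d/n = 25·194/466 = 10.4077; b·c/n = 199·48/466 = 20.4979
Stratum 3 (Site C): n = 422; a·d/n = 4·289/422 = 2.7393; b·c/n = 104·25/422 = 6.1611
OR_MH = (7.8851 + 10.4077 + 2.7393) / (36.2340 + 20.4979 + 6.1611) = 21.0322 / 62.8930 = 0.33441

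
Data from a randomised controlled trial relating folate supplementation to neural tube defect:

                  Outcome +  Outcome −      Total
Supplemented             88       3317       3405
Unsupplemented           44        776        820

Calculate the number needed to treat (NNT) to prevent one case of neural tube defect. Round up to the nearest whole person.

Risk in treated group = 88/3405 = 0.02584; risk in control = 44/820 = 0.05366.
Absolute risk reduction = 0.05366 − 0.02584 = 0.02781
NNT = 1 / ARR = 1 / 0.02781 = 35.953 → round up → 36

36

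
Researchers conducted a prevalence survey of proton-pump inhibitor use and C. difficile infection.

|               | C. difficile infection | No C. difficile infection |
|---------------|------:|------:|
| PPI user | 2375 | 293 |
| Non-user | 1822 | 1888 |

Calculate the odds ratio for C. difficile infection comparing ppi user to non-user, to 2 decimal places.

8.40

Cells: a = 2375, b = 293, c = 1822, d = 1888.
OR = (a·d)/(b·c) = (2375 × 1888) / (293 × 1822) = 4484000 / 533846 = 8.39943
The odds of C. difficile infection are about 8.40 times as high in the ppi user group.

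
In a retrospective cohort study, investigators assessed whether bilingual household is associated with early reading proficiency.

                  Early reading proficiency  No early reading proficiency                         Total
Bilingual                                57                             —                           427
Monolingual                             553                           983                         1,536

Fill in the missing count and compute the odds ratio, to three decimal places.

The missing cell is in the exposed row: 427 − 57 = 370.
So a = 57, b = 370, c = 553, d = 983.
OR = (a·d)/(b·c) = (57 × 983) / (370 × 553) = 56031 / 204610 = 0.27384

0.274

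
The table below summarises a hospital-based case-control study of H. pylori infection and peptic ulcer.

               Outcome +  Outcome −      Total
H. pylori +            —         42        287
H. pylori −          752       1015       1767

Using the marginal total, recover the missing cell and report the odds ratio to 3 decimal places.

The missing cell is in the exposed row: 287 − 42 = 245.
So a = 245, b = 42, c = 752, d = 1015.
OR = (a·d)/(b·c) = (245 × 1015) / (42 × 752) = 248675 / 31584 = 7.87345

7.873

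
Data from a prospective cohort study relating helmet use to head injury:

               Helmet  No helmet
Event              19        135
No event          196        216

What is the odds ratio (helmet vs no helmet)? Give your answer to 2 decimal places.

0.16

Reading the table with exposure as columns: a = 19 (Helmet, case), b = 196 (Helmet, non-case), c = 135 (No helmet, case), d = 216.
OR = (a·d)/(b·c) = (19 × 216) / (196 × 135) = 4104 / 26460 = 0.15510
Exposure is associated with lower odds of head injury (OR = 0.16 < 1).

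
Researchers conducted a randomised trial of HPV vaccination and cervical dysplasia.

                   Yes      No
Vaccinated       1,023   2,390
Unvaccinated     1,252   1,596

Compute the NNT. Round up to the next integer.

Risk in treated group = 1023/3413 = 0.29974; risk in control = 1252/2848 = 0.43961.
Absolute risk reduction = 0.43961 − 0.29974 = 0.13987
NNT = 1 / ARR = 1 / 0.13987 = 7.149 → round up → 8

8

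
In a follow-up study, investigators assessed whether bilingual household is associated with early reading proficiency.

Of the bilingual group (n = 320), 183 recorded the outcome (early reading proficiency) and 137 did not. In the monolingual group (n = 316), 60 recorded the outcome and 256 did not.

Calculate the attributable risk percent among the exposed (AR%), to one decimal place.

From the description: a = 183, b = 137, c = 60, d = 256.
Risk in exposed = 183/320 = 0.57188; risk in unexposed = 60/316 = 0.18987.
RR = 0.57188/0.18987 = 3.01187
AR% = (RR − 1)/RR × 100 = (3.01187 − 1)/3.01187 × 100 = 66.7981%

66.8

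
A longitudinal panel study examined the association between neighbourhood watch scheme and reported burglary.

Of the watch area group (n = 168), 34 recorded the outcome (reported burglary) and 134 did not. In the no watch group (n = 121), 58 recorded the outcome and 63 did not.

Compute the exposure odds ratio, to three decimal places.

0.276

From the description: a = 34, b = 134, c = 58, d = 63.
OR = (a·d)/(b·c) = (34 × 63) / (134 × 58) = 2142 / 7772 = 0.27560
Exposure is associated with lower odds of reported burglary (OR = 0.28 < 1).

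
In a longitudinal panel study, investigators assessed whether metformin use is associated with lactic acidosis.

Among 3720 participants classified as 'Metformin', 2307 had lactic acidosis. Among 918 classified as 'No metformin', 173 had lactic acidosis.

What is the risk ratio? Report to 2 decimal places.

From the description: a = 2307, b = 1413, c = 173, d = 745.
Risk in exposed = 2307/3720 = 0.62016; risk in unexposed = 173/918 = 0.18845.
RR = 0.62016 / 0.18845 = 3.29080
The risk among the exposed is 3.29 times that among the unexposed.

3.29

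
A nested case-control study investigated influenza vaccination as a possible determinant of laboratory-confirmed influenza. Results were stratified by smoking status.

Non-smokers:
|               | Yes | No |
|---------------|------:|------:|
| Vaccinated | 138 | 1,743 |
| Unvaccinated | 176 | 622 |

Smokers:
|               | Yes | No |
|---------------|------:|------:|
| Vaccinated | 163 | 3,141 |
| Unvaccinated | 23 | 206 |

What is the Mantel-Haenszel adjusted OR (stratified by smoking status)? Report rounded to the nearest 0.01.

OR_MH = Σ(aᵢdᵢ/nᵢ) / Σ(bᵢcᵢ/nᵢ), where nᵢ is the stratum total.
Stratum 1 (Non-smokers): n = 2679; a·d/n = 138·622/2679 = 32.0403; b·c/n = 1743·176/2679 = 114.5084
Stratum 2 (Smokers): n = 3533; a·d/n = 163·206/3533 = 9.5041; b·c/n = 3141·23/3533 = 20.4481
OR_MH = (32.0403 + 9.5041) / (114.5084 + 20.4481) = 41.5444 / 134.9565 = 0.30784

0.31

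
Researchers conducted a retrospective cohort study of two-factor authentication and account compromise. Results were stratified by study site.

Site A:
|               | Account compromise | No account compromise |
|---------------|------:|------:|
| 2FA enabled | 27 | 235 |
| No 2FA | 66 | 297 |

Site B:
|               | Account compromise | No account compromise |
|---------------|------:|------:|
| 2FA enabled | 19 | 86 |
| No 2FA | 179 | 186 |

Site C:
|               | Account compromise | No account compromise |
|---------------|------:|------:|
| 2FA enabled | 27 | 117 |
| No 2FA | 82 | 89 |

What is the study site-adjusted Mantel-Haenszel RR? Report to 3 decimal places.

0.429

RR_MH = Σ(aᵢ·n₀ᵢ/nᵢ) / Σ(cᵢ·n₁ᵢ/nᵢ), with n₁ᵢ = aᵢ+bᵢ (exposed), n₀ᵢ = cᵢ+dᵢ (unexposed), nᵢ = n₁ᵢ+n₀ᵢ.
Stratum 1 (Site A): n₁ = 262, n₀ = 363, n = 625; a·n₀/n = 27·363/625 = 15.6816; c·n₁/n = 66·262/625 = 27.6672
Stratum 2 (Site B): n₁ = 105, n₀ = 365, n = 470; a·n₀/n = 19·365/470 = 14.7553; c·n₁/n = 179·105/470 = 39.9894
Stratum 3 (Site C): n₁ = 144, n₀ = 171, n = 315; a·n₀/n = 27·171/315 = 14.6571; c·n₁/n = 82·144/315 = 37.4857
RR_MH = (15.6816 + 14.7553 + 14.6571) / (27.6672 + 39.9894 + 37.4857) = 45.0941 / 105.1423 = 0.42889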